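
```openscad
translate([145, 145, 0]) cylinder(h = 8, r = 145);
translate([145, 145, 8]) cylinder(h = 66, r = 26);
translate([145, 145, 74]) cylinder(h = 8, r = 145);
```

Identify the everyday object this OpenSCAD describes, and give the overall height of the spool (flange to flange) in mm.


A spool. The overall height is 82 mm.

Three coaxial cylinders, large–small–large — a spool. Two 8 mm flanges and a 66 mm core give 8 + 66 + 8 = 82 mm.


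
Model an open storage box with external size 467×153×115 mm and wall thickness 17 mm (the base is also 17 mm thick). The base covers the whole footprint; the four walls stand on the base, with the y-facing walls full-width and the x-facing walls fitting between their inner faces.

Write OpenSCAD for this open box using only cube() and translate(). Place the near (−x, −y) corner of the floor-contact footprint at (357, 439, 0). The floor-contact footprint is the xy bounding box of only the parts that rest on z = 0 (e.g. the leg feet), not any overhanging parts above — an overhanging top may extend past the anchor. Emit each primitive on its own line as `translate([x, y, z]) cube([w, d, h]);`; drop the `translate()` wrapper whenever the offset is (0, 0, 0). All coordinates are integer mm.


translate([357, 439, 0]) cube([467, 153, 17]);
translate([357, 439, 17]) cube([467, 17, 98]);
translate([357, 575, 17]) cube([467, 17, 98]);
translate([357, 456, 17]) cube([17, 119, 98]);
translate([807, 456, 17]) cube([17, 119, 98]);


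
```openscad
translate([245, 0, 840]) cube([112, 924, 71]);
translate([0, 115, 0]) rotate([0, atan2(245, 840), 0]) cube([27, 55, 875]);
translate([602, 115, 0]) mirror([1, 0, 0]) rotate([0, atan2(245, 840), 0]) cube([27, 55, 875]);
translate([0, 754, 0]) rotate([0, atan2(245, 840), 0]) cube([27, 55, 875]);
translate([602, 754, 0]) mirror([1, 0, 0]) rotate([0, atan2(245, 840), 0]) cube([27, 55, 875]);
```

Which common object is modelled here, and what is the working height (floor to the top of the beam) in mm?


A sawhorse. The overall height is 911 mm.

A beam across two mirrored pairs of raked legs — a sawhorse. The beam's underside is at z = 840 (matching the legs' vertical rise in atan2(245, 840)) and the beam is 71 mm tall, so its top is at 840 + 71 = 911 mm. The raked legs top out at the beam's underside, so that is the highest point.


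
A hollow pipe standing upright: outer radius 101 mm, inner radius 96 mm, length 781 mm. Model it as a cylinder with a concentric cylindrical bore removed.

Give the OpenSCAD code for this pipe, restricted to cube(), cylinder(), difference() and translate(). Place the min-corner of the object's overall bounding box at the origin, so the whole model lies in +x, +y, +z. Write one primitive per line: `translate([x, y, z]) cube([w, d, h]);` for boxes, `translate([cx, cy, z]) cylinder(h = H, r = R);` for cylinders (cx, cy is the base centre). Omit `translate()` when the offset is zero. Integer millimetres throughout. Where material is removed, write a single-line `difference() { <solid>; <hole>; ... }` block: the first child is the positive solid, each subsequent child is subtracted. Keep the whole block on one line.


difference() { translate([101, 101, 0]) cylinder(h = 781, r = 101); translate([101, 101, 0]) cylinder(h = 781, r = 96); }


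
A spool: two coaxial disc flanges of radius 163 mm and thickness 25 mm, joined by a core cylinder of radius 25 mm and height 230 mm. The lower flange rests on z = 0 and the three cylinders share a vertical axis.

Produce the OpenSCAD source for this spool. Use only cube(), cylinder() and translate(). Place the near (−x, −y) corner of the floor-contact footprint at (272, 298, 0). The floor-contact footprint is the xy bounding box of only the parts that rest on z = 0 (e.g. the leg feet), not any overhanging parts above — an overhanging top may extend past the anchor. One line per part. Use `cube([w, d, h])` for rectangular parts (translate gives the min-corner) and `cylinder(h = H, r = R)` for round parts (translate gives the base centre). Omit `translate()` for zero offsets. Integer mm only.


translate([435, 461, 0]) cylinder(h = 25, r = 163);
translate([435, 461, 25]) cylinder(h = 230, r = 25);
translate([435, 461, 255]) cylinder(h = 25, r = 163);


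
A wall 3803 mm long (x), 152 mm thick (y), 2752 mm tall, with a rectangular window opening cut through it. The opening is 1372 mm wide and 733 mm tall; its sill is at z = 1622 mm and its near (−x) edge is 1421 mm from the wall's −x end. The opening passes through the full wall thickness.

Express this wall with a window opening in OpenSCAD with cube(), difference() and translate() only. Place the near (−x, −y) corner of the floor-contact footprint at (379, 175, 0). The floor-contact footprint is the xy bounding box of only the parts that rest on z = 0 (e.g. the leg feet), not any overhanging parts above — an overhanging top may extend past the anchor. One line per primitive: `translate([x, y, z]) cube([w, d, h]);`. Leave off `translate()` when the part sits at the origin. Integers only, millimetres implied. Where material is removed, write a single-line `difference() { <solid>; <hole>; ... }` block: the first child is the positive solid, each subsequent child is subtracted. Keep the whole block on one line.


difference() { translate([379, 175, 0]) cube([3803, 152, 2752]); translate([1800, 175, 1622]) cube([1372, 152, 733]); }


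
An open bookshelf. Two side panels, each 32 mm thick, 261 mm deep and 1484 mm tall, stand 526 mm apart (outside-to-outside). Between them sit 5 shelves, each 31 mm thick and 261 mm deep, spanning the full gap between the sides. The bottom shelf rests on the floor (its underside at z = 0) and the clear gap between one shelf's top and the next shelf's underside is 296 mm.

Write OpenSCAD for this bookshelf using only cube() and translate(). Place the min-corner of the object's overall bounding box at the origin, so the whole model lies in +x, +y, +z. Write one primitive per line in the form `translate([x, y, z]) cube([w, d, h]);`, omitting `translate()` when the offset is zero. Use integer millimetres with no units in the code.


cube([32, 261, 1484]);
translate([494, 0, 0]) cube([32, 261, 1484]);
translate([32, 0, 0]) cube([462, 261, 31]);
translate([32, 0, 327]) cube([462, 261, 31]);
translate([32, 0, 654]) cube([462, 261, 31]);
translate([32, 0, 981]) cube([462, 261, 31]);
translate([32, 0, 1308]) cube([462, 261, 31]);


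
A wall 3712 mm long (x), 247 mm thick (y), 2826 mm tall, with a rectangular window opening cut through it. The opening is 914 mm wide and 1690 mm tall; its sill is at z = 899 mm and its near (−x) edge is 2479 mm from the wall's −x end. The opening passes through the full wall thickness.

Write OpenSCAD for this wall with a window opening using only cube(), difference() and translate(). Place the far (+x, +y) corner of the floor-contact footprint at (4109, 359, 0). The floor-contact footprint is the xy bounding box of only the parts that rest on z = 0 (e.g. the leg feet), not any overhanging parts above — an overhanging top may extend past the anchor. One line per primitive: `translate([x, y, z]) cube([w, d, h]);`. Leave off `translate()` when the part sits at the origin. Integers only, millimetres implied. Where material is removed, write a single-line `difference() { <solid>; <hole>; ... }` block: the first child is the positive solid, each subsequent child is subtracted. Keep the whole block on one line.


difference() { translate([397, 112, 0]) cube([3712, 247, 2826]); translate([2876, 112, 899]) cube([914, 247, 1690]); }


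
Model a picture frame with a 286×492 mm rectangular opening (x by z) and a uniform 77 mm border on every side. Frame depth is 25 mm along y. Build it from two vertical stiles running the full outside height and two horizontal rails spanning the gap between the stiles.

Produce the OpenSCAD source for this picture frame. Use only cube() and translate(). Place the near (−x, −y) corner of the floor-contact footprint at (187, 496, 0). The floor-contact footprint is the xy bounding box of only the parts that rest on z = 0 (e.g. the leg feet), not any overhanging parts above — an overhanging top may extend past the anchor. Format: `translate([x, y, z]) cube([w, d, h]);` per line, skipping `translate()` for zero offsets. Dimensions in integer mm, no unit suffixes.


translate([187, 496, 0]) cube([77, 25, 646]);
translate([550, 496, 0]) cube([77, 25, 646]);
translate([264, 496, 0]) cube([286, 25, 77]);
translate([264, 496, 569]) cube([286, 25, 77]);


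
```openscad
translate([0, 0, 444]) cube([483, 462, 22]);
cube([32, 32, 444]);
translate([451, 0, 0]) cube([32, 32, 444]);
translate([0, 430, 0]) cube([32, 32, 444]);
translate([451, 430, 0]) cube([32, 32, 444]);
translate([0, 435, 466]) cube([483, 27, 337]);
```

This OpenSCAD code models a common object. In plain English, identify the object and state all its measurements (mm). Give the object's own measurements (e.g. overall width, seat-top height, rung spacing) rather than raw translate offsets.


A chair. The seat is a 483×462×22 mm slab with its top at z = 466 mm, on four 32×32 mm corner legs (flush with the seat edges, standing on z = 0). A flat backrest 27 mm thick, 337 mm tall, spans the full seat width and rises from the seat top along its +y edge, rear face flush with the rear of the seat.


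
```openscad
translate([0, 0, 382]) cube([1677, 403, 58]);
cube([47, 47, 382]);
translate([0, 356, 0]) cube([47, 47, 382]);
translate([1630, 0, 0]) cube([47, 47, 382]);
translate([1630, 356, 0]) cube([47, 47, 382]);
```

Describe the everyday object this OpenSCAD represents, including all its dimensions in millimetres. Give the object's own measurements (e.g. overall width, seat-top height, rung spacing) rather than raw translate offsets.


A long wooden bench with a 1677 mm (x) × 403 mm (y) seat, 58 mm thick, its top surface 440 mm above the floor. Four 47 mm square legs at the seat corners, flush with the edges, run from z = 0 to the seat underside.


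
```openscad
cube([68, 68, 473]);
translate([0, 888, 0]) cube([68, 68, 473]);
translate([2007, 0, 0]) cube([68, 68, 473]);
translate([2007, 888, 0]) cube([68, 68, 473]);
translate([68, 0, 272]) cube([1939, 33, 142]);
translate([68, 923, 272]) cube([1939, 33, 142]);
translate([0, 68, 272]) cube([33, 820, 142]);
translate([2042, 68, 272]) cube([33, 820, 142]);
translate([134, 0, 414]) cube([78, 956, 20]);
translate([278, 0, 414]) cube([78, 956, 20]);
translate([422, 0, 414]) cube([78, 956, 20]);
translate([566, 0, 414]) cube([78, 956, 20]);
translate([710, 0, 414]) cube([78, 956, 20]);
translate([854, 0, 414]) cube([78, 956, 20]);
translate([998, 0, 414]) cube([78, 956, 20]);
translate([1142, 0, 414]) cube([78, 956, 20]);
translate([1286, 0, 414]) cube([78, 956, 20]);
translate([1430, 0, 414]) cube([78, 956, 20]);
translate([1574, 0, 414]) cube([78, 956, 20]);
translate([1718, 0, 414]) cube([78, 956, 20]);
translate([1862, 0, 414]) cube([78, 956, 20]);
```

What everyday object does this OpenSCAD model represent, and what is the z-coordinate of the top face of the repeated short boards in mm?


A bed frame. The slat-top height is 434 mm.

Four posts, four rails, and a row of slats — a bed frame. Slats sit on the rails at z = 272 + 142 = 414; with slat thickness 20, the top is 434 mm.


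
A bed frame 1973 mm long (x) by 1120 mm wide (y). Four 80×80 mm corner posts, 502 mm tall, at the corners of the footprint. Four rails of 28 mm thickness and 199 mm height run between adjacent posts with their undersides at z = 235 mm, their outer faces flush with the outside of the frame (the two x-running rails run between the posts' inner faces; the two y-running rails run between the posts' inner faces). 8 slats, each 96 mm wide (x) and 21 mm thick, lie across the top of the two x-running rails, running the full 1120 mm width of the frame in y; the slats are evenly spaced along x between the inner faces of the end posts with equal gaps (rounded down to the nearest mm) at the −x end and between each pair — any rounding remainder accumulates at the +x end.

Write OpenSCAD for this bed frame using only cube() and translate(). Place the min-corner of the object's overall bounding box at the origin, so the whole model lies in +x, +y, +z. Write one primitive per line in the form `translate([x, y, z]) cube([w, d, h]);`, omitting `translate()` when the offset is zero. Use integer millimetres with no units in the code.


cube([80, 80, 502]);
translate([0, 1040, 0]) cube([80, 80, 502]);
translate([1893, 0, 0]) cube([80, 80, 502]);
translate([1893, 1040, 0]) cube([80, 80, 502]);
translate([80, 0, 235]) cube([1813, 28, 199]);
translate([80, 1092, 235]) cube([1813, 28, 199]);
translate([0, 80, 235]) cube([28, 960, 199]);
translate([1945, 80, 235]) cube([28, 960, 199]);
translate([196, 0, 434]) cube([96, 1120, 21]);
translate([408, 0, 434]) cube([96, 1120, 21]);
translate([620, 0, 434]) cube([96, 1120, 21]);
translate([832, 0, 434]) cube([96, 1120, 21]);
translate([1044, 0, 434]) cube([96, 1120, 21]);
translate([1256, 0, 434]) cube([96, 1120, 21]);
translate([1468, 0, 434]) cube([96, 1120, 21]);
translate([1680, 0, 434]) cube([96, 1120, 21]);


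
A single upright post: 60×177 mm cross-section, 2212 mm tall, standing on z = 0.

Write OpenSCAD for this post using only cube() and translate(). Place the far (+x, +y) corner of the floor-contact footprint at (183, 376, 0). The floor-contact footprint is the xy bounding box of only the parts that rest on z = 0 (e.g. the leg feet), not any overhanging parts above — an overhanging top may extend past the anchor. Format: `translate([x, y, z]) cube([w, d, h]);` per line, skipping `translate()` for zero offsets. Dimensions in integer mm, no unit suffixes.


translate([123, 199, 0]) cube([60, 177, 2212]);


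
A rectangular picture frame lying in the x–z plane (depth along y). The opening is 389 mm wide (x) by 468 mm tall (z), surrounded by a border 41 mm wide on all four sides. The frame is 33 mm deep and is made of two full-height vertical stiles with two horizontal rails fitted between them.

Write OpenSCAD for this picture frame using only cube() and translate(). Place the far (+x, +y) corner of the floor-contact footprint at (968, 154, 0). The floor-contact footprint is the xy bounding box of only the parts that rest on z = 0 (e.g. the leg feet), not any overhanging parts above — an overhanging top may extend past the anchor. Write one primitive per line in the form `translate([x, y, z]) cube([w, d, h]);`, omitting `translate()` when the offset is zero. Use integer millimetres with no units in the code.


translate([497, 121, 0]) cube([41, 33, 550]);
translate([927, 121, 0]) cube([41, 33, 550]);
translate([538, 121, 0]) cube([389, 33, 41]);
translate([538, 121, 509]) cube([389, 33, 41]);


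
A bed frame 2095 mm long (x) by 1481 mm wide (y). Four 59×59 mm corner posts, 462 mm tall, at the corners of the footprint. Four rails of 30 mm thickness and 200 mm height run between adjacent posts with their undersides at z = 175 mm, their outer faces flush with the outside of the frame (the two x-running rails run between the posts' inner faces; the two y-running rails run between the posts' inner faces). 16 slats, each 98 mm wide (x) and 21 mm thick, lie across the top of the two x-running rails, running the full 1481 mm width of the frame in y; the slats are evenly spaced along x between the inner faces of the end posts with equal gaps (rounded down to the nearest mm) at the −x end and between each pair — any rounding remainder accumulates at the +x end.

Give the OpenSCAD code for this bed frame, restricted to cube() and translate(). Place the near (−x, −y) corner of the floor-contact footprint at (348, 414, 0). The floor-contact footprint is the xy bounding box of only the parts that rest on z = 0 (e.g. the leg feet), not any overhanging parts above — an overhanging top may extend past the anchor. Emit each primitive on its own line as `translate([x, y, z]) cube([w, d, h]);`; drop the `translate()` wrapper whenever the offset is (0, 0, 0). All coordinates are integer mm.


// slat z = rail_z + rail_h = 175 + 200 = 375
// slat gap = ⌊(1977 − 16·98) / 17⌋ = 24
translate([348, 414, 0]) cube([59, 59, 462]);
translate([348, 1836, 0]) cube([59, 59, 462]);
translate([2384, 414, 0]) cube([59, 59, 462]);
translate([2384, 1836, 0]) cube([59, 59, 462]);
translate([407, 414, 175]) cube([1977, 30, 200]);
translate([407, 1865, 175]) cube([1977, 30, 200]);
translate([348, 473, 175]) cube([30, 1363, 200]);
translate([2413, 473, 175]) cube([30, 1363, 200]);
translate([431, 414, 375]) cube([98, 1481, 21]);
translate([553, 414, 375]) cube([98, 1481, 21]);
translate([675, 414, 375]) cube([98, 1481, 21]);
translate([797, 414, 375]) cube([98, 1481, 21]);
translate([919, 414, 375]) cube([98, 1481, 21]);
translate([1041, 414, 375]) cube([98, 1481, 21]);
translate([1163, 414, 375]) cube([98, 1481, 21]);
translate([1285, 414, 375]) cube([98, 1481, 21]);
translate([1407, 414, 375]) cube([98, 1481, 21]);
translate([1529, 414, 375]) cube([98, 1481, 21]);
translate([1651, 414, 375]) cube([98, 1481, 21]);
translate([1773, 414, 375]) cube([98, 1481, 21]);
translate([1895, 414, 375]) cube([98, 1481, 21]);
translate([2017, 414, 375]) cube([98, 1481, 21]);
translate([2139, 414, 375]) cube([98, 1481, 21]);
translate([2261, 414, 375]) cube([98, 1481, 21]);


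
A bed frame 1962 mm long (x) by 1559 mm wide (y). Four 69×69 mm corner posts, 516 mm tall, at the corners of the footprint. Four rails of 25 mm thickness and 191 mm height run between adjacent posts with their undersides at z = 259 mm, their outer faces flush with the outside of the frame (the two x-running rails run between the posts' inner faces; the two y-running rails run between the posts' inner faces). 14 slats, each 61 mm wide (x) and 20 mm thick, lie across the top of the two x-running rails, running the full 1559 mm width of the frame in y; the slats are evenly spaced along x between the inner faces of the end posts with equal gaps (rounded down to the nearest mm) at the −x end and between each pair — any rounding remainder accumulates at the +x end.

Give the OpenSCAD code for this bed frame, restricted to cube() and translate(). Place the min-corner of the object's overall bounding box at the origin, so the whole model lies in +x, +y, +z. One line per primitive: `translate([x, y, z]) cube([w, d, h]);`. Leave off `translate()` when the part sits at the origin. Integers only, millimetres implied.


cube([69, 69, 516]);
translate([0, 1490, 0]) cube([69, 69, 516]);
translate([1893, 0, 0]) cube([69, 69, 516]);
translate([1893, 1490, 0]) cube([69, 69, 516]);
translate([69, 0, 259]) cube([1824, 25, 191]);
translate([69, 1534, 259]) cube([1824, 25, 191]);
translate([0, 69, 259]) cube([25, 1421, 191]);
translate([1937, 69, 259]) cube([25, 1421, 191]);
translate([133, 0, 450]) cube([61, 1559, 20]);
translate([258, 0, 450]) cube([61, 1559, 20]);
translate([383, 0, 450]) cube([61, 1559, 20]);
translate([508, 0, 450]) cube([61, 1559, 20]);
translate([633, 0, 450]) cube([61, 1559, 20]);
translate([758, 0, 450]) cube([61, 1559, 20]);
translate([883, 0, 450]) cube([61, 1559, 20]);
translate([1008, 0, 450]) cube([61, 1559, 20]);
translate([1133, 0, 450]) cube([61, 1559, 20]);
translate([1258, 0, 450]) cube([61, 1559, 20]);
translate([1383, 0, 450]) cube([61, 1559, 20]);
translate([1508, 0, 450]) cube([61, 1559, 20]);
translate([1633, 0, 450]) cube([61, 1559, 20]);
translate([1758, 0, 450]) cube([61, 1559, 20]);


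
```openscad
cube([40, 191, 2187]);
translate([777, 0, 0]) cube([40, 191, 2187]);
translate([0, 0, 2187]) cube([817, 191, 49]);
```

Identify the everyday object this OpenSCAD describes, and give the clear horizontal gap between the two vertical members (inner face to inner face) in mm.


A door frame. The clear opening width is 737 mm.

Two 2187 mm tall posts with a header on top — a door frame. The left jamb is 40 mm wide at x = 0; the right jamb starts at x = 777. The clear opening is 777 − 40 = 737 mm.


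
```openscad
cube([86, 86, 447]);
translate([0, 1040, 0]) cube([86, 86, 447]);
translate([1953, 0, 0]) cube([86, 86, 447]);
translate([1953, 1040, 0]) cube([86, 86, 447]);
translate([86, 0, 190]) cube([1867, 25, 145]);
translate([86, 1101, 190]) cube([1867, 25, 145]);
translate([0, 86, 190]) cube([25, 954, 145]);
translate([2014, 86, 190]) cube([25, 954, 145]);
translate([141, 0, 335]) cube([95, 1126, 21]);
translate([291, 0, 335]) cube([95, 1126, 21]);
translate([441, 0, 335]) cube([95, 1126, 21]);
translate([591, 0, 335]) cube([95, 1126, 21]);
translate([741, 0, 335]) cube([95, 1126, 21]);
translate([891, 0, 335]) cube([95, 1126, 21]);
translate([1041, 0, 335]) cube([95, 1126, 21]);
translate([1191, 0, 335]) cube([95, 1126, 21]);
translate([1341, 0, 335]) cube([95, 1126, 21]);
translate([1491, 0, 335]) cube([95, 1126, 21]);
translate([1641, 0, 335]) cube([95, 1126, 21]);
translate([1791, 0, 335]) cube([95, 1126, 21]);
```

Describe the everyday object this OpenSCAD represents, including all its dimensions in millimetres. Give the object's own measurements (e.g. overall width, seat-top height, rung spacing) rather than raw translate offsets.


A bed frame 2039 mm long (x) by 1126 mm wide (y). Four 86×86 mm corner posts, 447 mm tall, at the corners of the footprint. Four rails of 25 mm thickness and 145 mm height run between adjacent posts with their undersides at z = 190 mm, their outer faces flush with the outside of the frame (the two x-running rails run between the posts' inner faces; the two y-running rails run between the posts' inner faces). 12 slats, each 95 mm wide (x) and 21 mm thick, lie across the top of the two x-running rails, running the full 1126 mm width of the frame in y; along x they sit between the end posts with a 55 mm gap after the −x posts and between neighbouring slats, leaving 67 mm before the +x posts.


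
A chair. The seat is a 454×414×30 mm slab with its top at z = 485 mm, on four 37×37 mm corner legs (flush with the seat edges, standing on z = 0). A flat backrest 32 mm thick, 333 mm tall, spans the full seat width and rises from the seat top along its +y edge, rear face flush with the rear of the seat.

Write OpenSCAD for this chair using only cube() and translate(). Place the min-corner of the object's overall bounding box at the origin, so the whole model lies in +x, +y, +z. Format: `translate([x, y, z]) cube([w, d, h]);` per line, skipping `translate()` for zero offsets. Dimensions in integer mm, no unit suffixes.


translate([0, 0, 455]) cube([454, 414, 30]);
cube([37, 37, 455]);
translate([417, 0, 0]) cube([37, 37, 455]);
translate([0, 377, 0]) cube([37, 37, 455]);
translate([417, 377, 0]) cube([37, 37, 455]);
translate([0, 382, 485]) cube([454, 32, 333]);


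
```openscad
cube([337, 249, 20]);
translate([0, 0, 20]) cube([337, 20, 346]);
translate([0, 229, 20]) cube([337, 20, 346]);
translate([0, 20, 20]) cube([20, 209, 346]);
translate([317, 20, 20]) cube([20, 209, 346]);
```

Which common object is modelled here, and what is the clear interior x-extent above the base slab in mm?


An open box. The internal width is 297 mm.

A 337×249 base slab with four walls standing on it — an open box. The base is 337 mm wide and the walls are 20 mm thick, so the internal width is 337 − 2 × 20 = 297 mm.


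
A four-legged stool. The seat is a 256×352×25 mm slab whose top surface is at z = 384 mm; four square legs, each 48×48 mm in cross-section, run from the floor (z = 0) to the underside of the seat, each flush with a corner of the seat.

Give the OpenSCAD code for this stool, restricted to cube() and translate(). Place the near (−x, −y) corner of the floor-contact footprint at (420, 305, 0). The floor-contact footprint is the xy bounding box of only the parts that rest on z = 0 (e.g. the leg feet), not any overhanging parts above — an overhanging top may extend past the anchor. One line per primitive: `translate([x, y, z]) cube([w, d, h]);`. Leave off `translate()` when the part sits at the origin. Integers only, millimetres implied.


translate([420, 305, 359]) cube([256, 352, 25]);
translate([420, 305, 0]) cube([48, 48, 359]);
translate([628, 305, 0]) cube([48, 48, 359]);
translate([420, 609, 0]) cube([48, 48, 359]);
translate([628, 609, 0]) cube([48, 48, 359]);


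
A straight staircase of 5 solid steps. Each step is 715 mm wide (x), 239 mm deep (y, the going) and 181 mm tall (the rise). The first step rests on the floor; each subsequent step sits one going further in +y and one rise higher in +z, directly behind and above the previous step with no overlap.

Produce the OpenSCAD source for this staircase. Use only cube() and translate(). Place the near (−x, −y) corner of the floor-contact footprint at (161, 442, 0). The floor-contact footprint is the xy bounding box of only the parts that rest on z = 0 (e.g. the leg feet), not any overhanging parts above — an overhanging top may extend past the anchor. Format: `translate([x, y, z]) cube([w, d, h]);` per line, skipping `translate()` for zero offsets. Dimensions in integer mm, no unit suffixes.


translate([161, 442, 0]) cube([715, 239, 181]);
translate([161, 681, 181]) cube([715, 239, 181]);
translate([161, 920, 362]) cube([715, 239, 181]);
translate([161, 1159, 543]) cube([715, 239, 181]);
translate([161, 1398, 724]) cube([715, 239, 181]);


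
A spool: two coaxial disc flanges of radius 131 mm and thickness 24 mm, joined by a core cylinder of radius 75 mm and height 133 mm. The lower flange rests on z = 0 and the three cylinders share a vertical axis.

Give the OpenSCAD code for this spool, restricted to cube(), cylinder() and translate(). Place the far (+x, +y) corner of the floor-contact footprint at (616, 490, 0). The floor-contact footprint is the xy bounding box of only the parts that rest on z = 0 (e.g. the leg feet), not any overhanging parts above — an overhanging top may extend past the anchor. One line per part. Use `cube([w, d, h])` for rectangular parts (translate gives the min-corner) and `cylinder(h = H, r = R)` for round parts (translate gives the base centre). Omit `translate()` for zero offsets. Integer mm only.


translate([485, 359, 0]) cylinder(h = 24, r = 131);
translate([485, 359, 24]) cylinder(h = 133, r = 75);
translate([485, 359, 157]) cylinder(h = 24, r = 131);


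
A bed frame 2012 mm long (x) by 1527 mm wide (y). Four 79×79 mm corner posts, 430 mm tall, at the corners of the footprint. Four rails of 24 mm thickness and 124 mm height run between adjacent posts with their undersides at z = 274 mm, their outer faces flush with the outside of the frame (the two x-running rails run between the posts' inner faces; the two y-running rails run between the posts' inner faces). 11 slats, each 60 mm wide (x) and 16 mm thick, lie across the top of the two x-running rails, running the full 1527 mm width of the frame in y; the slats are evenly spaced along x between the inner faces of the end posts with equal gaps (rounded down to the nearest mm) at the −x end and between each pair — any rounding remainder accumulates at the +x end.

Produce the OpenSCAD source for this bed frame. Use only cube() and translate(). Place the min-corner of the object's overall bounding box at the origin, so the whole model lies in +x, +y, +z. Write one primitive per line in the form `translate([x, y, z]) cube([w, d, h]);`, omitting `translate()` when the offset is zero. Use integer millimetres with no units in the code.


cube([79, 79, 430]);
translate([0, 1448, 0]) cube([79, 79, 430]);
translate([1933, 0, 0]) cube([79, 79, 430]);
translate([1933, 1448, 0]) cube([79, 79, 430]);
translate([79, 0, 274]) cube([1854, 24, 124]);
translate([79, 1503, 274]) cube([1854, 24, 124]);
translate([0, 79, 274]) cube([24, 1369, 124]);
translate([1988, 79, 274]) cube([24, 1369, 124]);
translate([178, 0, 398]) cube([60, 1527, 16]);
translate([337, 0, 398]) cube([60, 1527, 16]);
translate([496, 0, 398]) cube([60, 1527, 16]);
translate([655, 0, 398]) cube([60, 1527, 16]);
translate([814, 0, 398]) cube([60, 1527, 16]);
translate([973, 0, 398]) cube([60, 1527, 16]);
translate([1132, 0, 398]) cube([60, 1527, 16]);
translate([1291, 0, 398]) cube([60, 1527, 16]);
translate([1450, 0, 398]) cube([60, 1527, 16]);
translate([1609, 0, 398]) cube([60, 1527, 16]);
translate([1768, 0, 398]) cube([60, 1527, 16]);


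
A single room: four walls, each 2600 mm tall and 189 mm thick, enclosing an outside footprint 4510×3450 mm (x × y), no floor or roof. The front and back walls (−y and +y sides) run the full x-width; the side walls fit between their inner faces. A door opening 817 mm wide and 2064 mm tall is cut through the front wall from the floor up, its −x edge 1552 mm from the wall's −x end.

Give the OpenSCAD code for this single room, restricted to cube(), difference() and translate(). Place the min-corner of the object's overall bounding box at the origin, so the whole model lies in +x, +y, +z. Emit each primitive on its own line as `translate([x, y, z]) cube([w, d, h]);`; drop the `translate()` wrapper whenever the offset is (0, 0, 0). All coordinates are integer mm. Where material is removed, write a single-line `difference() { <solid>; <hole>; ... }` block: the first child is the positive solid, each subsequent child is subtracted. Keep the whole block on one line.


difference() { cube([4510, 189, 2600]); translate([1552, 0, 0]) cube([817, 189, 2064]); }
translate([0, 3261, 0]) cube([4510, 189, 2600]);
translate([0, 189, 0]) cube([189, 3072, 2600]);
translate([4321, 189, 0]) cube([189, 3072, 2600]);


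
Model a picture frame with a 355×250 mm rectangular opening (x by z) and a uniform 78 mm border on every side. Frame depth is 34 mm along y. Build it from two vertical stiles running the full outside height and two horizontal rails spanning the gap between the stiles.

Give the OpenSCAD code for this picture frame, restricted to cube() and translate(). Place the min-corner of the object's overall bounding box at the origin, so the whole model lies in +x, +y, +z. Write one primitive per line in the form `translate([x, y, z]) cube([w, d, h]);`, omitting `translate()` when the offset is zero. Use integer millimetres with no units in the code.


cube([78, 34, 406]);
translate([433, 0, 0]) cube([78, 34, 406]);
translate([78, 0, 0]) cube([355, 34, 78]);
translate([78, 0, 328]) cube([355, 34, 78]);


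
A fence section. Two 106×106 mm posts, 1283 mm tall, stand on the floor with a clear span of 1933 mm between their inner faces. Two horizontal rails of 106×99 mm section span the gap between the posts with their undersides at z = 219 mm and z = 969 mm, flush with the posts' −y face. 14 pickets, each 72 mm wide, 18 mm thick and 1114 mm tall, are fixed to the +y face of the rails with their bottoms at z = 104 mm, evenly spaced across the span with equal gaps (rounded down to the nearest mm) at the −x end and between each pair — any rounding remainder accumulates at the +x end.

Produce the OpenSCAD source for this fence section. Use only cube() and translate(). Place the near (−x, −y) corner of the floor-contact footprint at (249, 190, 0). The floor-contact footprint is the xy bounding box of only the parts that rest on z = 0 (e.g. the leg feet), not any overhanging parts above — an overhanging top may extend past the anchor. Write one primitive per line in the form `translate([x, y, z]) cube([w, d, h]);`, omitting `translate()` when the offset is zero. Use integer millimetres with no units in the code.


translate([249, 190, 0]) cube([106, 106, 1283]);
translate([2288, 190, 0]) cube([106, 106, 1283]);
translate([355, 190, 219]) cube([1933, 106, 99]);
translate([355, 190, 969]) cube([1933, 106, 99]);
translate([416, 296, 104]) cube([72, 18, 1114]);
translate([549, 296, 104]) cube([72, 18, 1114]);
translate([682, 296, 104]) cube([72, 18, 1114]);
translate([815, 296, 104]) cube([72, 18, 1114]);
translate([948, 296, 104]) cube([72, 18, 1114]);
translate([1081, 296, 104]) cube([72, 18, 1114]);
translate([1214, 296, 104]) cube([72, 18, 1114]);
translate([1347, 296, 104]) cube([72, 18, 1114]);
translate([1480, 296, 104]) cube([72, 18, 1114]);
translate([1613, 296, 104]) cube([72, 18, 1114]);
translate([1746, 296, 104]) cube([72, 18, 1114]);
translate([1879, 296, 104]) cube([72, 18, 1114]);
translate([2012, 296, 104]) cube([72, 18, 1114]);
translate([2145, 296, 104]) cube([72, 18, 1114]);


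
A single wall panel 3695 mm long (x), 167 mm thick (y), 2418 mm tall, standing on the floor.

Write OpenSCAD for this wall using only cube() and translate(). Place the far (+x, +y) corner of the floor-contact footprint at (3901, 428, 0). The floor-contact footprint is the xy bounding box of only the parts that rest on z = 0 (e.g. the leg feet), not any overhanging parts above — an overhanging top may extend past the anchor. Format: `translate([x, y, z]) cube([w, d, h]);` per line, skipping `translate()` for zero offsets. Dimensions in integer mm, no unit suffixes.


translate([206, 261, 0]) cube([3695, 167, 2418]);


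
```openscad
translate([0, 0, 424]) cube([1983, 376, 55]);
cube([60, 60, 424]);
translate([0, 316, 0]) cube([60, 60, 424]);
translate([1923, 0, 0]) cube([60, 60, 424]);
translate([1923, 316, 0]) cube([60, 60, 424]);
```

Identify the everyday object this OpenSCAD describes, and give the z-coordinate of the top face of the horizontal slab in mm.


A bench. The seat-top height is 479 mm.

A long slab on four corner posts — a bench. The slab sits at z = 424 with thickness 55, so the top is 424 + 55 = 479 mm.


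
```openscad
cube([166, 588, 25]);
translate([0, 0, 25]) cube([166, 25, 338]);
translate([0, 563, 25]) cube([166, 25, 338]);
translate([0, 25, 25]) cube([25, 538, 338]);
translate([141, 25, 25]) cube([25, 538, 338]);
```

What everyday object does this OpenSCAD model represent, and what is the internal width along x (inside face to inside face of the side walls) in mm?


An open box. The internal width is 116 mm.

A 166×588 base slab with four walls standing on it — an open box. The base is 166 mm wide and the walls are 25 mm thick, so the internal width is 166 − 2 × 25 = 116 mm.


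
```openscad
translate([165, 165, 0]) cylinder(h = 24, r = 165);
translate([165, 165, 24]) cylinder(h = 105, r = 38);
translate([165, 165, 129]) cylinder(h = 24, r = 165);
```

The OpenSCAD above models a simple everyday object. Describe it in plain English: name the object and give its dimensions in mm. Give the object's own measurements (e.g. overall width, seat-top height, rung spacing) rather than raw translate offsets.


A spool: two coaxial disc flanges of radius 165 mm and thickness 24 mm, joined by a core cylinder of radius 38 mm and height 105 mm. The lower flange rests on z = 0 and the three cylinders share a vertical axis.


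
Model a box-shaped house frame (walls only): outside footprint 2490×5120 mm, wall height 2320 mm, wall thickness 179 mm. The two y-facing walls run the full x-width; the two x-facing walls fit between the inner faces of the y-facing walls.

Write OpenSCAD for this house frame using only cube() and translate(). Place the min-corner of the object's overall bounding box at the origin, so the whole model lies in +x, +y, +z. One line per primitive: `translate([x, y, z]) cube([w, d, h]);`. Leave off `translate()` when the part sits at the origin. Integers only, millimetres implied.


cube([2490, 179, 2320]);
translate([0, 4941, 0]) cube([2490, 179, 2320]);
translate([0, 179, 0]) cube([179, 4762, 2320]);
translate([2311, 179, 0]) cube([179, 4762, 2320]);


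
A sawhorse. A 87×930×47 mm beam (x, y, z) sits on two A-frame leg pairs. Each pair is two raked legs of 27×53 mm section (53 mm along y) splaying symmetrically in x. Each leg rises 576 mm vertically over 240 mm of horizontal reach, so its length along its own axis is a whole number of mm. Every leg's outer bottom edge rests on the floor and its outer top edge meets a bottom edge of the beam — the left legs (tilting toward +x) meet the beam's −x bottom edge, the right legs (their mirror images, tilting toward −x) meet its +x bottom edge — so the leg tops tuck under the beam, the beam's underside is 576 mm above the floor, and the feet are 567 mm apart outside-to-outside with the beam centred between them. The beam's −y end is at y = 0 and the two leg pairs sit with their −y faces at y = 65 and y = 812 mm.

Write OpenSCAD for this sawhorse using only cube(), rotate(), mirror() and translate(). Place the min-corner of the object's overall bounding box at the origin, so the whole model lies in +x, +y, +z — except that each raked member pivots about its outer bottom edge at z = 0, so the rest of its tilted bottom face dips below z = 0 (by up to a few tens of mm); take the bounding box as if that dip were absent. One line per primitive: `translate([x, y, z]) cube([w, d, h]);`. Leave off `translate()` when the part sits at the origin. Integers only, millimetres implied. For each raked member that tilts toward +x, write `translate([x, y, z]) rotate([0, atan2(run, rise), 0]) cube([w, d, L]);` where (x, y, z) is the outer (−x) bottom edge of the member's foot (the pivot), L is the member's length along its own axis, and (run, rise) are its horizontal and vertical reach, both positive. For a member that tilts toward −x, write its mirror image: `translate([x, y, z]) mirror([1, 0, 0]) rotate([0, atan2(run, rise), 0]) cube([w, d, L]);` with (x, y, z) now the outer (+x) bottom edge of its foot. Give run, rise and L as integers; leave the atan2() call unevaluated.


translate([240, 0, 576]) cube([87, 930, 47]);
translate([0, 65, 0]) rotate([0, atan2(240, 576), 0]) cube([27, 53, 624]);
translate([567, 65, 0]) mirror([1, 0, 0]) rotate([0, atan2(240, 576), 0]) cube([27, 53, 624]);
translate([0, 812, 0]) rotate([0, atan2(240, 576), 0]) cube([27, 53, 624]);
translate([567, 812, 0]) mirror([1, 0, 0]) rotate([0, atan2(240, 576), 0]) cube([27, 53, 624]);


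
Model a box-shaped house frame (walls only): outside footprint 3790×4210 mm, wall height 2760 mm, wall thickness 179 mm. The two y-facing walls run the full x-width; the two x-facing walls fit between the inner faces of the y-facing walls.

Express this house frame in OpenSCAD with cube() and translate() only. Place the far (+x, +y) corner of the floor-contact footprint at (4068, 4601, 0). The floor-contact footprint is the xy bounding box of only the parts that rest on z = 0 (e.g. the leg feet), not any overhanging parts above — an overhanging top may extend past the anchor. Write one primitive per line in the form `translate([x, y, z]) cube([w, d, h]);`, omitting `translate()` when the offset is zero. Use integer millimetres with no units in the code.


translate([278, 391, 0]) cube([3790, 179, 2760]);
translate([278, 4422, 0]) cube([3790, 179, 2760]);
translate([278, 570, 0]) cube([179, 3852, 2760]);
translate([3889, 570, 0]) cube([179, 3852, 2760]);


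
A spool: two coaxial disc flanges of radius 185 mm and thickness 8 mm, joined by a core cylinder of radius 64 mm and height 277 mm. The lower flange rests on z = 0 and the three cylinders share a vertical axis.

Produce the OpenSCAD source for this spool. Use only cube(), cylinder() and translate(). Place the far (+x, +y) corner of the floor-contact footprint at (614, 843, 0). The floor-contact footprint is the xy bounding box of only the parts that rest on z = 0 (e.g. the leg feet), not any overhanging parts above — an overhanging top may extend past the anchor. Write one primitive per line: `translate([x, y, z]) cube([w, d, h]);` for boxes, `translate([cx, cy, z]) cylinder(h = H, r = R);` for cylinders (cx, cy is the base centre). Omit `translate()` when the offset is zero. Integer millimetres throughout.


translate([429, 658, 0]) cylinder(h = 8, r = 185);
translate([429, 658, 8]) cylinder(h = 277, r = 64);
translate([429, 658, 285]) cylinder(h = 8, r = 185);


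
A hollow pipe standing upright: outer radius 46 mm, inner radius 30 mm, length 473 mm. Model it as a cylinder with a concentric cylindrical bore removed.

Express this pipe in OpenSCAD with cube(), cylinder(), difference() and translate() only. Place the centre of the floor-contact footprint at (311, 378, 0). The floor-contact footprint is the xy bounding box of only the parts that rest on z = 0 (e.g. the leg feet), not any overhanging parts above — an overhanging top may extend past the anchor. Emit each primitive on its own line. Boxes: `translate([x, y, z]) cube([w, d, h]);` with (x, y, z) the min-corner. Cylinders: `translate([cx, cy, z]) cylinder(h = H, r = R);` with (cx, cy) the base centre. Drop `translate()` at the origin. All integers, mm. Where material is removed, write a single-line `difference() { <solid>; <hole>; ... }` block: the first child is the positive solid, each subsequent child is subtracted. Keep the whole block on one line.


difference() { translate([311, 378, 0]) cylinder(h = 473, r = 46); translate([311, 378, 0]) cylinder(h = 473, r = 30); }
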